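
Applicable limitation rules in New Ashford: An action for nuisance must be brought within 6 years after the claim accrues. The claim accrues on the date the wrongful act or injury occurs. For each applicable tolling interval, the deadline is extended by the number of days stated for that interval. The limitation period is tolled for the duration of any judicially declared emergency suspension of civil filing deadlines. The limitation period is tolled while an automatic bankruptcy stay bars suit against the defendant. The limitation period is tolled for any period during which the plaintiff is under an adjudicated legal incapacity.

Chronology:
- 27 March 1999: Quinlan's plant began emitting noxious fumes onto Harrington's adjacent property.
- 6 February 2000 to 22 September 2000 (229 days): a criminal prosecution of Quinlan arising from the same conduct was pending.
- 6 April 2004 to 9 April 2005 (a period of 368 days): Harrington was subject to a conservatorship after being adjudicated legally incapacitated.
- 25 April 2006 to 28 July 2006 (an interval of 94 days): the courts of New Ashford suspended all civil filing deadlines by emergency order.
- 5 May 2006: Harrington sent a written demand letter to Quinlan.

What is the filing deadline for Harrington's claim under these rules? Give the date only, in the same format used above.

30 March 2006

The claim accrued on 27 March 1999, the date of the act.
6 years from 27 March 1999 is 27 March 2005.
Because the plaintiff's legal incapacity ran from 6 April 2004 to 9 April 2005, the deadline is extended by 368 days to 30 March 2006.
The emergency suspension of filing deadlines from 25 April 2006 to 28 July 2006 began after the period had already run on 30 March 2006, so it has no tolling effect.
Although a criminal prosecution ran from 6 February 2000 to 22 September 2000, the stated rules do not make that a tolling event, so it is disregarded.
The other events in the timeline have no effect on the limitation period under the stated rules.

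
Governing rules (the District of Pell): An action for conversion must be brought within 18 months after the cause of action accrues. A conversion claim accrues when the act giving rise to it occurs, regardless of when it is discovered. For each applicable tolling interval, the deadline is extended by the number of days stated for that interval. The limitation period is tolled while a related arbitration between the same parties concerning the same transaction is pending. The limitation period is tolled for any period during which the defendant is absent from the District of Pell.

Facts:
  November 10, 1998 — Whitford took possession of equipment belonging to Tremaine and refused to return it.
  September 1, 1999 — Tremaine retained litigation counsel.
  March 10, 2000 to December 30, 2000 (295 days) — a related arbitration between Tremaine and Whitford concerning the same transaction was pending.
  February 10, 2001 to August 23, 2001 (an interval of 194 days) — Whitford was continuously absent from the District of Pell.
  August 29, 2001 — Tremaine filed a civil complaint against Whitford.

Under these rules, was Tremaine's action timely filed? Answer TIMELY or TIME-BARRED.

The cause of action accrued on November 10, 1998, the date of the act.
Adding the 18 months base period to November 10, 1998 gives a deadline of May 10, 2000, before any tolling.
The pending related arbitration from March 10, 2000 to December 30, 2000 tolled the period for 295 days, extending the deadline to March 1, 2001.
The period was tolled for 194 days by the defendant's absence from the jurisdiction (February 10, 2001 to August 23, 2001), pushing the deadline to September 11, 2001.
Nothing else in the chronology tolls or restarts the period.
Filing on August 29, 2001 beat the September 11, 2001 deadline — the action is timely.

TIMELY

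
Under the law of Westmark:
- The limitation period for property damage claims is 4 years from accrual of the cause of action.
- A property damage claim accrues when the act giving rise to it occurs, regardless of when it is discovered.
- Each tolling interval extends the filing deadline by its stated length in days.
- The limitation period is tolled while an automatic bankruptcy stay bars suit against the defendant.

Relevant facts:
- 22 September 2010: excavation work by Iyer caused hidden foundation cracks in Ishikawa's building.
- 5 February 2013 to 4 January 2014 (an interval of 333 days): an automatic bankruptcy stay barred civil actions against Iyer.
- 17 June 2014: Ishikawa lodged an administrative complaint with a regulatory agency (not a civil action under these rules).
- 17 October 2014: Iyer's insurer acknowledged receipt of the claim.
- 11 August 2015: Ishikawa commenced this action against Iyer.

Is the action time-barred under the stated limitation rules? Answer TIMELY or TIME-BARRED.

The claim accrued on 22 September 2010, when the wrongful act occurred.
4 years from 22 September 2010 is 22 September 2014.
The period was tolled for 333 days by the automatic bankruptcy stay (5 February 2013 to 4 January 2014), pushing the deadline to 21 August 2015.
Nothing else in the chronology tolls or restarts the period.
The 11 August 2015 filing precedes the 21 August 2015 deadline; the claim is timely.

TIMELY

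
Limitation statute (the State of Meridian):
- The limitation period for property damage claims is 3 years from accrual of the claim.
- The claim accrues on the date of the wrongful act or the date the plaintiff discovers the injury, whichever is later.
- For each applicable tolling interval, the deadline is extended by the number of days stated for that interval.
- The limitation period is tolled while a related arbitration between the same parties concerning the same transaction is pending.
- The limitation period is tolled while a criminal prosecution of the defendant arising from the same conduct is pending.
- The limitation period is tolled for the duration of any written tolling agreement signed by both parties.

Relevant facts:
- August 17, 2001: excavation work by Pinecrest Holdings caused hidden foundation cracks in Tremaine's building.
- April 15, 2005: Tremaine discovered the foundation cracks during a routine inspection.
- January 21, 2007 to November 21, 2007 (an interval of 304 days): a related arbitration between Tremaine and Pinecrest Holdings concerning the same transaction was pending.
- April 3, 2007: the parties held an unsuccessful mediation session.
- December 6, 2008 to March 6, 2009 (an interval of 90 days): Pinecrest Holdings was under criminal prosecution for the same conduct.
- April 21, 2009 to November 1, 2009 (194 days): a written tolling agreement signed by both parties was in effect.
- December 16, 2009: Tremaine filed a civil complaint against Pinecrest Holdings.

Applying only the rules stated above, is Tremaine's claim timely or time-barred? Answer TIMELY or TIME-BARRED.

TIME-BARRED

Taking the later of the act (August 17, 2001) and discovery (April 15, 2005), the claim accrued on April 15, 2005.
3 years from April 15, 2005 is April 15, 2008.
The pending related arbitration from January 21, 2007 to November 21, 2007 tolled the period for 304 days, extending the deadline to February 13, 2009.
Because the pending criminal prosecution ran from December 6, 2008 to March 6, 2009, the deadline is extended by 90 days to May 14, 2009.
Because the written tolling agreement ran from April 21, 2009 to November 1, 2009, the deadline is extended by 194 days to November 24, 2009.
Nothing else in the chronology tolls or restarts the period.
Tremaine filed on December 16, 2009, after the November 24, 2009 deadline, so the action is time-barred.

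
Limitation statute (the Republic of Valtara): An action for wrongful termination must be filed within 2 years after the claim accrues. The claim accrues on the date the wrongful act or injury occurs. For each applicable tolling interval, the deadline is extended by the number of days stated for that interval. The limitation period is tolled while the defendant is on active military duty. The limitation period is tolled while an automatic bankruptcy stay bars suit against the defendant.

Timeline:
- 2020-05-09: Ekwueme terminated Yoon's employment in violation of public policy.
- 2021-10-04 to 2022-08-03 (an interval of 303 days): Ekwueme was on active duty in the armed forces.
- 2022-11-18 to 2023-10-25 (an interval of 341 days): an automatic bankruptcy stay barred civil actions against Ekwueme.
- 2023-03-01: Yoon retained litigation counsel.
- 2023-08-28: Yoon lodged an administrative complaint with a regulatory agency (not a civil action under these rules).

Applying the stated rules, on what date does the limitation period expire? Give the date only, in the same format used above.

2024-02-12

The claim accrued on 2020-05-09, the date of the act.
2 years from 2020-05-09 is 2022-05-09.
The period was tolled for 303 days by the defendant's active military service (2021-10-04 to 2022-08-03), pushing the deadline to 2023-03-08.
The automatic bankruptcy stay from 2022-11-18 to 2023-10-25 tolled the period for 341 days, extending the deadline to 2024-02-12.
None of the other events listed affects the running of the period under the stated rules.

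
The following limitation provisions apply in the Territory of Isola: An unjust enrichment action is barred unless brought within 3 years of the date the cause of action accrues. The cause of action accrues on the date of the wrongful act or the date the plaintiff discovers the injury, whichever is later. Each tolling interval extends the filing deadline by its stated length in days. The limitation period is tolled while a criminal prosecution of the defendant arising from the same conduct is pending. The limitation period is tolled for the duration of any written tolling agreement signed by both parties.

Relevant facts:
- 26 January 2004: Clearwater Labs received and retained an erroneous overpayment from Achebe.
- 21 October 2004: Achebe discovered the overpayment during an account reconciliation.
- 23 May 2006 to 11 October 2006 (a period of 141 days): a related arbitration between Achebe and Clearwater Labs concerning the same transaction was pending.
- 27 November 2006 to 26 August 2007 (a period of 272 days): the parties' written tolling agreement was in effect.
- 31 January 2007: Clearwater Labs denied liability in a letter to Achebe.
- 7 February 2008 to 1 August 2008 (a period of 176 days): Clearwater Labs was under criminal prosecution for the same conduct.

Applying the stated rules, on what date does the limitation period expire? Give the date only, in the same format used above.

Because discovery on 21 October 2004 post-dates the 26 January 2004 act, accrual under the later-of rule falls on 21 October 2004.
The untolled deadline — 3 years after 21 October 2004 — is 21 October 2007.
Because the written tolling agreement ran from 27 November 2006 to 26 August 2007, the deadline is extended by 272 days to 19 July 2008.
The pending criminal prosecution from 7 February 2008 to 1 August 2008 tolled the period for 176 days, extending the deadline to 11 January 2009.
No stated provision tolls the period for a pending arbitration, so the interval from 23 May 2006 to 11 October 2006 has no effect on the deadline.
None of the other events listed affects the running of the period under the stated rules.

11 January 2009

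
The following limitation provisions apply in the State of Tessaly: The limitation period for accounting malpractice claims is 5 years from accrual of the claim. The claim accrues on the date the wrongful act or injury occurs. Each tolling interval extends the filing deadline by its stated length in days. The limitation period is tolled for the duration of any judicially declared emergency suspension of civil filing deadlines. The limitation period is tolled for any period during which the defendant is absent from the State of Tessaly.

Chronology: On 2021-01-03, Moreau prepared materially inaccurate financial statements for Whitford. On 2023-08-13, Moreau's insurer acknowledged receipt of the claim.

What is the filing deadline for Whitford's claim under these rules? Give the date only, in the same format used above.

2026-01-03

The limitation period began to run on 2021-01-03.
5 years from 2021-01-03 is 2026-01-03.
None of the other events listed affects the running of the period under the stated rules.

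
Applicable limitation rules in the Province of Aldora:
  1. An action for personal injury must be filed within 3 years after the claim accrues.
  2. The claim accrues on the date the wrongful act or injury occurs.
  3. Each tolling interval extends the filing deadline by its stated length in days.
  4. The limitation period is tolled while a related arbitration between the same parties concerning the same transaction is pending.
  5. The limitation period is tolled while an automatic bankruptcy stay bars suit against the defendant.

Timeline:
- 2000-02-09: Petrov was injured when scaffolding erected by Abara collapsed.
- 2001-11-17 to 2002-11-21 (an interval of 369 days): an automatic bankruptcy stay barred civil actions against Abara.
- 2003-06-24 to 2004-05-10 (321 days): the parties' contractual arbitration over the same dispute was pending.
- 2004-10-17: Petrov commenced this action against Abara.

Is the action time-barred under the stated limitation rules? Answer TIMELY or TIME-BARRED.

TIMELY

The limitation period began to run on 2000-02-09.
Adding the 3 years base period to 2000-02-09 gives a deadline of 2003-02-09, before any tolling.
The automatic bankruptcy stay from 2001-11-17 to 2002-11-21 tolled the period for 369 days, extending the deadline to 2004-02-13.
Because the pending related arbitration ran from 2003-06-24 to 2004-05-10, the deadline is extended by 321 days to 2004-12-30.
Filing on 2004-10-17 beat the 2004-12-30 deadline — the action is timely.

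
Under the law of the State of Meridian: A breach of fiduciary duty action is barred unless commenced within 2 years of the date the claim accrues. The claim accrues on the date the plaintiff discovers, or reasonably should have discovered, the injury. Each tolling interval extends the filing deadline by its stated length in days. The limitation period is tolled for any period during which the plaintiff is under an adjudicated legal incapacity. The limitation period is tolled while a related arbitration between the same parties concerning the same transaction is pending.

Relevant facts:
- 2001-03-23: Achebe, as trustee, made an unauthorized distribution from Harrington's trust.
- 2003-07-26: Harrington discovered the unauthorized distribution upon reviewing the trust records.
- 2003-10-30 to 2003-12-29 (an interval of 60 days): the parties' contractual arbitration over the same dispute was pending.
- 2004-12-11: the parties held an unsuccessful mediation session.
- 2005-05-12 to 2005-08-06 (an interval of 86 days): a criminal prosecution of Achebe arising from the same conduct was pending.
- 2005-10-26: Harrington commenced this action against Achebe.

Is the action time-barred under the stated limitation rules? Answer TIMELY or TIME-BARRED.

TIME-BARRED

The claim did not accrue until Harrington discovered the injury on 2003-07-26; the 2001-03-23 act date does not start the clock under the stated rule.
2 years from 2003-07-26 is 2005-07-26.
The period was tolled for 60 days by the pending related arbitration (2003-10-30 to 2003-12-29), pushing the deadline to 2005-09-24.
Although a criminal prosecution ran from 2005-05-12 to 2005-08-06, the stated rules do not make that a tolling event, so it is disregarded.
The other events in the timeline have no effect on the limitation period under the stated rules.
Filing on 2005-10-26 missed the 2005-09-24 deadline — the action is time-barred.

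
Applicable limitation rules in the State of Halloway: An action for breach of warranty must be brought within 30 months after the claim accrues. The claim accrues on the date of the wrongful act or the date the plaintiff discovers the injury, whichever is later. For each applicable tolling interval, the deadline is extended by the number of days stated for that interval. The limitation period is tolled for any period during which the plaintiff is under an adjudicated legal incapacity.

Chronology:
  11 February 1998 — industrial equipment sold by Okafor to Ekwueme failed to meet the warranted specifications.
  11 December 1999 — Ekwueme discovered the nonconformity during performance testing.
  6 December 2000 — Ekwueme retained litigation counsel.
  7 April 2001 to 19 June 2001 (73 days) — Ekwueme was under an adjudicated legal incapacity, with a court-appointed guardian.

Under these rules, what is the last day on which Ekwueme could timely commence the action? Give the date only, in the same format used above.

Taking the later of the act (11 February 1998) and discovery (11 December 1999), the claim accrued on 11 December 1999.
Adding the 30 months base period to 11 December 1999 gives a deadline of 11 June 2002, before any tolling.
The plaintiff's legal incapacity from 7 April 2001 to 19 June 2001 tolled the period for 73 days, extending the deadline to 23 August 2002.
Nothing else in the chronology tolls or restarts the period.

23 August 2002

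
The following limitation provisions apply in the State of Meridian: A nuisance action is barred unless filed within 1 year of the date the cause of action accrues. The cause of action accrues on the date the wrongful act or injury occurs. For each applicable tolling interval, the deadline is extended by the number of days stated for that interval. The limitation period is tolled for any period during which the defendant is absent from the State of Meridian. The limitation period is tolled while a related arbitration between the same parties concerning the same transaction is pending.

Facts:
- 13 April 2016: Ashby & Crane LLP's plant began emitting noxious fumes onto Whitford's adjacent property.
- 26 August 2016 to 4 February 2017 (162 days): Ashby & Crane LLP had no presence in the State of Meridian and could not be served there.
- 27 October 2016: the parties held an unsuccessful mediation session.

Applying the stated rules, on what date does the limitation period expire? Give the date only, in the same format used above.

22 September 2017

The claim accrued on 13 April 2016, when the wrongful act occurred.
1 year from 13 April 2016 is 13 April 2017.
The defendant's absence from the jurisdiction from 26 August 2016 to 4 February 2017 tolled the period for 162 days, extending the deadline to 22 September 2017.
None of the other events listed affects the running of the period under the stated rules.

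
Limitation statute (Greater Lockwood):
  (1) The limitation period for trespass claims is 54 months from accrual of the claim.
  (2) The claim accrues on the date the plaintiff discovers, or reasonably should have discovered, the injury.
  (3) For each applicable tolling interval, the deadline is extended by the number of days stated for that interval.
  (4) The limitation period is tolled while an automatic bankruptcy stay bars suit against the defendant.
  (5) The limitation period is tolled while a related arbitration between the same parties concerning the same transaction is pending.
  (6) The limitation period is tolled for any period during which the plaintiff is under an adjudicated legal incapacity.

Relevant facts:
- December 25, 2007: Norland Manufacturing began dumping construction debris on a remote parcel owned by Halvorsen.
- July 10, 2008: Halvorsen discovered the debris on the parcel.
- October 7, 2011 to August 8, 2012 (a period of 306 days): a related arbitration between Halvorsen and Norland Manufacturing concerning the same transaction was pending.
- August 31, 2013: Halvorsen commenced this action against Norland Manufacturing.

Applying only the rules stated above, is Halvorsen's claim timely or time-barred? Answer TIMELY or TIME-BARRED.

Accrual is tied to discovery, so the period began on July 10, 2008 rather than on December 25, 2007 when the act occurred.
54 months from July 10, 2008 is January 10, 2013.
The period was tolled for 306 days by the pending related arbitration (October 7, 2011 to August 8, 2012), pushing the deadline to November 12, 2013.
Filing on August 31, 2013 beat the November 12, 2013 deadline — the action is timely.

TIMELY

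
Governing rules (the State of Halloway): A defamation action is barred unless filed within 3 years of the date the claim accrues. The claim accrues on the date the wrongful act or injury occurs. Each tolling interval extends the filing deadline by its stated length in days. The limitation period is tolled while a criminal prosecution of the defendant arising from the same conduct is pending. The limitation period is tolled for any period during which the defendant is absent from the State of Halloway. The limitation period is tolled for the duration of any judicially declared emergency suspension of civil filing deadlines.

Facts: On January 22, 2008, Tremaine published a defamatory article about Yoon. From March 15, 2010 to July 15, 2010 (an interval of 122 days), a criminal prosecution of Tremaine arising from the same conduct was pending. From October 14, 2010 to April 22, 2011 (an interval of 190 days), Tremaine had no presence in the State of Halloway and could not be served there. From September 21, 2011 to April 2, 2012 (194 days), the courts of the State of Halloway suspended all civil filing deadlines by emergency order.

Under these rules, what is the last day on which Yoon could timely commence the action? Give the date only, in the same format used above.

The claim accrued on January 22, 2008, when the wrongful act occurred.
3 years from January 22, 2008 is January 22, 2011.
Because the pending criminal prosecution ran from March 15, 2010 to July 15, 2010, the deadline is extended by 122 days to May 24, 2011.
The period was tolled for 190 days by the defendant's absence from the jurisdiction (October 14, 2010 to April 22, 2011), pushing the deadline to November 30, 2011.
Because the emergency suspension of filing deadlines ran from September 21, 2011 to April 2, 2012, the deadline is extended by 194 days to June 11, 2012.

June 11, 2012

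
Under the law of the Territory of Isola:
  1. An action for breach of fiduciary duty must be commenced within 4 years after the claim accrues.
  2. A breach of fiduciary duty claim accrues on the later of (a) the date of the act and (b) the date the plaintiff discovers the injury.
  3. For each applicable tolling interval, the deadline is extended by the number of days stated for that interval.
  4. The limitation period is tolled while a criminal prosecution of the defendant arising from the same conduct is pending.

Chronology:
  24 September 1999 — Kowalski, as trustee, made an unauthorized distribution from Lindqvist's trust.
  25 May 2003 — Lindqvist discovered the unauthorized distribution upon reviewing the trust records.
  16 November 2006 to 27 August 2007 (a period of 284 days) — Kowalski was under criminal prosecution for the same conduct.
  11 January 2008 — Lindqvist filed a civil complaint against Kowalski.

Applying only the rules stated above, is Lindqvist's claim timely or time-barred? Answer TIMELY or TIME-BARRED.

TIMELY

The claim accrued on 25 May 2003 — the later of the 24 September 1999 act and the 25 May 2003 discovery.
4 years from 25 May 2003 is 25 May 2007.
The pending criminal prosecution from 16 November 2006 to 27 August 2007 tolled the period for 284 days, extending the deadline to 4 March 2008.
Filing on 11 January 2008 beat the 4 March 2008 deadline — the action is timely.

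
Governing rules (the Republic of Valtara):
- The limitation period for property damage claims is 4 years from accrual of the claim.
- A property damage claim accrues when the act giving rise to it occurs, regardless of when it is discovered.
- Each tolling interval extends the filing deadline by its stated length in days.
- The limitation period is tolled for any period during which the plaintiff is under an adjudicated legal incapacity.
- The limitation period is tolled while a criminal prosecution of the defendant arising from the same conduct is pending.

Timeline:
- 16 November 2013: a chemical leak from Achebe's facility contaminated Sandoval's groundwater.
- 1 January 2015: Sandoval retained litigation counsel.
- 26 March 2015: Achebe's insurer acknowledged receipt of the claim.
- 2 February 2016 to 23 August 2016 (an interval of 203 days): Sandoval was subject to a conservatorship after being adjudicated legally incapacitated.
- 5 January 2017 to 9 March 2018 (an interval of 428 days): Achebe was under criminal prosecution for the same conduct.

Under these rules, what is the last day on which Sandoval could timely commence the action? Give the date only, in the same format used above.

9 August 2019

The claim accrued on 16 November 2013, the date of the act.
Adding the 4 years base period to 16 November 2013 gives a deadline of 16 November 2017, before any tolling.
Because the plaintiff's legal incapacity ran from 2 February 2016 to 23 August 2016, the deadline is extended by 203 days to 7 June 2018.
Because the pending criminal prosecution ran from 5 January 2017 to 9 March 2018, the deadline is extended by 428 days to 9 August 2019.
Nothing else in the chronology tolls or restarts the period.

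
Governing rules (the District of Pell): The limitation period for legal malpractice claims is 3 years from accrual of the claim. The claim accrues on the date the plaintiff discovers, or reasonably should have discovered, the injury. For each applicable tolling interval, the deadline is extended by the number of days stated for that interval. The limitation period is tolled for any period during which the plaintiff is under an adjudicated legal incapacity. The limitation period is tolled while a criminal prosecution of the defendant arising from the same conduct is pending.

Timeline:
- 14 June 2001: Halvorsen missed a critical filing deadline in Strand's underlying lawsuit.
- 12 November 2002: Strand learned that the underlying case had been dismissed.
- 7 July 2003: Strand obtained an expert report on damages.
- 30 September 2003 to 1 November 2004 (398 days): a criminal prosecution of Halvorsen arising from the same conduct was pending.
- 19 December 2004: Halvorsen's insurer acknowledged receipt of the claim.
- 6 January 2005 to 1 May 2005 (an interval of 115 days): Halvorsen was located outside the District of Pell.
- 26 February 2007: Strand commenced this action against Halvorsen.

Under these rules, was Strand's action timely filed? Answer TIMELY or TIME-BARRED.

TIME-BARRED

Under the discovery rule, the claim accrued on 12 November 2002, when Strand discovered the injury — not on the 14 June 2001 date of the underlying act.
The untolled deadline — 3 years after 12 November 2002 — is 12 November 2005.
The pending criminal prosecution from 30 September 2003 to 1 November 2004 tolled the period for 398 days, extending the deadline to 15 December 2006.
No stated provision tolls the period for the defendant's absence, so the interval from 6 January 2005 to 1 May 2005 has no effect on the deadline.
The other events in the timeline have no effect on the limitation period under the stated rules.
The 26 February 2007 filing falls after the 15 December 2006 deadline; the claim is time-barred.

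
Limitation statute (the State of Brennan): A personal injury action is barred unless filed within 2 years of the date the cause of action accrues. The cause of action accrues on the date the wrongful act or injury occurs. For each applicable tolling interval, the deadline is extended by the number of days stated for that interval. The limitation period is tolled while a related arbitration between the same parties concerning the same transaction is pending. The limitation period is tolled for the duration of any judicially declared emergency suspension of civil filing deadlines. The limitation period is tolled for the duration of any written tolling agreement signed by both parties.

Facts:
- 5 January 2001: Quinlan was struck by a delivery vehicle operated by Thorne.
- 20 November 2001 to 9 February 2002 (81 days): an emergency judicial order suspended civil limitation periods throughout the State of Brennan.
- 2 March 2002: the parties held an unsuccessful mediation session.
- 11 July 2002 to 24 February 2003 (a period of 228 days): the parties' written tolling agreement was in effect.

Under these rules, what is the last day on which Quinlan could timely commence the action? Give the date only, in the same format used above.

10 November 2003

The limitation period began to run on 5 January 2001.
The untolled deadline — 2 years after 5 January 2001 — is 5 January 2003.
The period was tolled for 81 days by the emergency suspension of filing deadlines (20 November 2001 to 9 February 2002), pushing the deadline to 27 March 2003.
The written tolling agreement from 11 July 2002 to 24 February 2003 tolled the period for 228 days, extending the deadline to 10 November 2003.
The other events in the timeline have no effect on the limitation period under the stated rules.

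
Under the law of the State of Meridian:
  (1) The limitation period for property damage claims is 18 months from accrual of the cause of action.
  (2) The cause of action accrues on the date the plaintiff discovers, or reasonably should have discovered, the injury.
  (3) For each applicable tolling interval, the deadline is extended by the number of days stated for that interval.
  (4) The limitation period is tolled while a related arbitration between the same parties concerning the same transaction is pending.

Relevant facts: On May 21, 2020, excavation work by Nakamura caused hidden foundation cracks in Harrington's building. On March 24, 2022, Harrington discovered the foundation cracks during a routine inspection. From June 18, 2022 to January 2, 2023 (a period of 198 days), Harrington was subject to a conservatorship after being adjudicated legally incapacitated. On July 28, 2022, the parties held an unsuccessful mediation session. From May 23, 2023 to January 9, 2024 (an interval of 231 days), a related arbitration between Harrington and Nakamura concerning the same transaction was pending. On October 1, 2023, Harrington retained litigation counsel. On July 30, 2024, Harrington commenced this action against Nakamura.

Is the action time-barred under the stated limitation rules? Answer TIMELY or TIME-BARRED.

TIME-BARRED

The claim did not accrue until Harrington discovered the injury on March 24, 2022; the May 21, 2020 act date does not start the clock under the stated rule.
The untolled deadline — 18 months after March 24, 2022 — is September 24, 2023.
The period was tolled for 231 days by the pending related arbitration (May 23, 2023 to January 9, 2024), pushing the deadline to May 12, 2024.
No stated provision tolls the period for the plaintiff's incapacity, so the interval from June 18, 2022 to January 2, 2023 has no effect on the deadline.
None of the other events listed affects the running of the period under the stated rules.
The July 30, 2024 filing falls after the May 12, 2024 deadline; the claim is time-barred.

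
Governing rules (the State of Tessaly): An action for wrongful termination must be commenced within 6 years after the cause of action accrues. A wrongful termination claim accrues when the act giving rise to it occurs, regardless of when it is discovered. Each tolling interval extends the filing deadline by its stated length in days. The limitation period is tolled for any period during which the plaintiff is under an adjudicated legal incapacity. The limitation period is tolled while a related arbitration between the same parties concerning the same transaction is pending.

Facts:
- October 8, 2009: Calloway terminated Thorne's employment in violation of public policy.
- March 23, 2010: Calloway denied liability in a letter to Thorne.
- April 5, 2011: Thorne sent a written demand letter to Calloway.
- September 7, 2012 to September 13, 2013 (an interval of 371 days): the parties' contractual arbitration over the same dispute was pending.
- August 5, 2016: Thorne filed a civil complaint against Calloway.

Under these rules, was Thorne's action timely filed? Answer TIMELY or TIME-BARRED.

TIMELY

The cause of action accrued on October 8, 2009, the date of the act.
6 years from October 8, 2009 is October 8, 2015.
The period was tolled for 371 days by the pending related arbitration (September 7, 2012 to September 13, 2013), pushing the deadline to October 13, 2016.
The other events in the timeline have no effect on the limitation period under the stated rules.
Filing on August 5, 2016 beat the October 13, 2016 deadline — the action is timely.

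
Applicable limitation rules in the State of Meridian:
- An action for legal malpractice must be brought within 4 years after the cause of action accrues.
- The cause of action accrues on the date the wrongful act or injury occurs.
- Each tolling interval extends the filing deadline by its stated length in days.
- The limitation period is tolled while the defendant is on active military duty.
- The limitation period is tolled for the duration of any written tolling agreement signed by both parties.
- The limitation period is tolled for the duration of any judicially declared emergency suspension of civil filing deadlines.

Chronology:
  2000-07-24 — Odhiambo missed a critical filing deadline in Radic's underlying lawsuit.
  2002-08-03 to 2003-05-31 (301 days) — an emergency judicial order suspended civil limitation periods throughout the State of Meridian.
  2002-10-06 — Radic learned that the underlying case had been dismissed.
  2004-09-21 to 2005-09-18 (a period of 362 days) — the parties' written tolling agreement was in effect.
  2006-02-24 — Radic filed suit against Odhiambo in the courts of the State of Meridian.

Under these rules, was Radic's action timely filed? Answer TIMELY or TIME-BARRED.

Because the rule ties accrual to occurrence, the claim accrued on 2000-07-24, not on the 2002-10-06 discovery date.
4 years from 2000-07-24 is 2004-07-24.
The period was tolled for 301 days by the emergency suspension of filing deadlines (2002-08-03 to 2003-05-31), pushing the deadline to 2005-05-21.
The written tolling agreement from 2004-09-21 to 2005-09-18 tolled the period for 362 days, extending the deadline to 2006-05-18.
Radic filed on 2006-02-24, before the 2006-05-18 deadline, so the action is timely.

TIMELY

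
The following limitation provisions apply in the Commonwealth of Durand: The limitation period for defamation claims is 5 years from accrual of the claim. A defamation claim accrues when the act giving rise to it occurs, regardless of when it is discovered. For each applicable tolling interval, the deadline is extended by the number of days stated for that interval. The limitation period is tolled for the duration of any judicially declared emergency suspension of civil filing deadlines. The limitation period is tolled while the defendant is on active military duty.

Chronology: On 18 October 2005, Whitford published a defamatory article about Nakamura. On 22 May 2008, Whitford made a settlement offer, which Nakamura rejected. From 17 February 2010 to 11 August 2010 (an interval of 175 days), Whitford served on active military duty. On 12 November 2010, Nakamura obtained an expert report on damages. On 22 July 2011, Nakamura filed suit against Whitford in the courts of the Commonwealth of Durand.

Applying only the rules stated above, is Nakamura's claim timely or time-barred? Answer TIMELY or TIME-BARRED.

The claim accrued on 18 October 2005, the date of the act.
The untolled deadline — 5 years after 18 October 2005 — is 18 October 2010.
The period was tolled for 175 days by the defendant's active military service (17 February 2010 to 11 August 2010), pushing the deadline to 11 April 2011.
None of the other events listed affects the running of the period under the stated rules.
Filing on 22 July 2011 missed the 11 April 2011 deadline — the action is time-barred.

TIME-BARRED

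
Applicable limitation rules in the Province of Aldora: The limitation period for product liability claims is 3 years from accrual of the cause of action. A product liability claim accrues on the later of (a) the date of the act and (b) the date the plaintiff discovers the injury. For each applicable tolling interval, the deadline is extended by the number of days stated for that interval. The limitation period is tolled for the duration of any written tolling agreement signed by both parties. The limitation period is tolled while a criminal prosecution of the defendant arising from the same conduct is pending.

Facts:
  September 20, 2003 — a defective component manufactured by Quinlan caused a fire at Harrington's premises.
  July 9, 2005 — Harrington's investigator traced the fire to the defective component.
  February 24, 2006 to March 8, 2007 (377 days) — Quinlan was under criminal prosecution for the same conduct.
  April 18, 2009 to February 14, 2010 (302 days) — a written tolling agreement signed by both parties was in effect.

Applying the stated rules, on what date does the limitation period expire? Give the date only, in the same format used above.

May 19, 2010

The claim accrued on July 9, 2005 — the later of the September 20, 2003 act and the July 9, 2005 discovery.
Adding the 3 years base period to July 9, 2005 gives a deadline of July 9, 2008, before any tolling.
The pending criminal prosecution from February 24, 2006 to March 8, 2007 tolled the period for 377 days, extending the deadline to July 21, 2009.
The period was tolled for 302 days by the written tolling agreement (April 18, 2009 to February 14, 2010), pushing the deadline to May 19, 2010.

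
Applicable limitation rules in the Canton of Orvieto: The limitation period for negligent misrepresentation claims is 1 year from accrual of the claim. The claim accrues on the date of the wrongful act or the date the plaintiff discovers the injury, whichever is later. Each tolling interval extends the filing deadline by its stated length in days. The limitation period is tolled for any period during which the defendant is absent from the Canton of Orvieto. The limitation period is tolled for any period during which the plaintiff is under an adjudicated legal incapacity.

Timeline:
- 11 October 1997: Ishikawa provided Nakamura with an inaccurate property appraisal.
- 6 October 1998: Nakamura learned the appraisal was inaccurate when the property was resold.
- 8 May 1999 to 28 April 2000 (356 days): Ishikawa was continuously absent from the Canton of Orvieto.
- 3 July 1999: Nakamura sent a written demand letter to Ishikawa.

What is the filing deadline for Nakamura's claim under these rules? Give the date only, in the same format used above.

26 September 2000

Taking the later of the act (11 October 1997) and discovery (6 October 1998), the claim accrued on 6 October 1998.
Adding the 1 year base period to 6 October 1998 gives a deadline of 6 October 1999, before any tolling.
The defendant's absence from the jurisdiction from 8 May 1999 to 28 April 2000 tolled the period for 356 days, extending the deadline to 26 September 2000.
Nothing else in the chronology tolls or restarts the period.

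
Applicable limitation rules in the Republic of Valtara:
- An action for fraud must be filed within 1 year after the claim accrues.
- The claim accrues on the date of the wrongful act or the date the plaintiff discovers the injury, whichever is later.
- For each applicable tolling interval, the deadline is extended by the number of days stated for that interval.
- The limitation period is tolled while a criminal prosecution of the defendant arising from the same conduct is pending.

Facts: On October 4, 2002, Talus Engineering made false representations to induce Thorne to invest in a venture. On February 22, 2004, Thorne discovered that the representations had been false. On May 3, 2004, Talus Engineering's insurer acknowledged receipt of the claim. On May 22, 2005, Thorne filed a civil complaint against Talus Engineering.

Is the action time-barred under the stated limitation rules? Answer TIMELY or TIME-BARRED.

TIME-BARRED

Taking the later of the act (October 4, 2002) and discovery (February 22, 2004), the claim accrued on February 22, 2004.
Adding the 1 year base period to February 22, 2004 gives a deadline of February 22, 2005, before any tolling.
None of the other events listed affects the running of the period under the stated rules.
The May 22, 2005 filing falls after the February 22, 2005 deadline; the claim is time-barred.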